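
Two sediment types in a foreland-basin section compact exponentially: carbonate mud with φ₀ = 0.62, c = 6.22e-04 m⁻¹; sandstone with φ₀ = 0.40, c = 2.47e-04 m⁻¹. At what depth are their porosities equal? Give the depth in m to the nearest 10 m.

Working in km (1 km = 1000 m; c in km⁻¹ = c in m⁻¹ × 1000):
Set φ₀ₐ e^(−cₐZ) = φ₀ᵦ e^(−cᵦZ) ⇒ ln(φ₀ₐ/φ₀ᵦ) = (cₐ − cᵦ)·Z
Z = ln(0.62/0.4) / (0.622 − 0.247) = 0.4383 / 0.375 = 1.169 km

1170 m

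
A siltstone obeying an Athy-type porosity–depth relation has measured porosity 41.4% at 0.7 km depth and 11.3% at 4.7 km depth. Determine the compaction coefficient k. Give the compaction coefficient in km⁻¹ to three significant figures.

Athy: n(z) = n₀ e^(−kz) ⇒ n₁/n₂ = e^{k(z₂−z₁)} ⇒ k = ln(n₁/n₂)/(z₂−z₁)
k = ln(0.414/0.113) / (4.7 − 0.7) = ln(3.664) / 4 = 1.2985 / 4 = 0.3246 km⁻¹

0.325 km⁻¹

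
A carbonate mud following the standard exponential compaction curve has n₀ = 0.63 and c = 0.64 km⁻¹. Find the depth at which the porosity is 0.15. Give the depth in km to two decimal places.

2.24 km

Invert Athy's law: Z = ln(n₀/n) / c
Z = ln(0.63/0.15) / 0.64 = ln(4.2) / 0.64 = 1.4351 / 0.64 = 2.242 km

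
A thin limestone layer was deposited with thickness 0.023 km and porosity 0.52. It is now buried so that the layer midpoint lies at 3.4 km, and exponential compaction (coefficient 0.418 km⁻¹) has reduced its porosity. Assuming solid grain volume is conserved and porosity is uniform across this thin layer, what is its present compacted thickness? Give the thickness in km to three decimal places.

Porosity at 3.4 km: φ = 0.52·exp(−0.418×3.4) = 0.1255
Solid-volume conservation: h(1−φ) = h₀(1−φ₀) ⇒ h = h₀·(1−φ₀)/(1−φ)
h = 0.023 × (1 − 0.52)/(1 − 0.1255) = 0.023 × 0.5489 = 0.0126 km

0.013 km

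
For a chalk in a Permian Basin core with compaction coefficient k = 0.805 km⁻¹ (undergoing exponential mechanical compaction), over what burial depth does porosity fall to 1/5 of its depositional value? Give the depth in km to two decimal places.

2.00 km

φ/φ₀ = 1/5 ⇒ exp(−k·Z) = 1/5 ⇒ Z = ln(5) / k
Z = 1.6094 / 0.805 = 1.999 km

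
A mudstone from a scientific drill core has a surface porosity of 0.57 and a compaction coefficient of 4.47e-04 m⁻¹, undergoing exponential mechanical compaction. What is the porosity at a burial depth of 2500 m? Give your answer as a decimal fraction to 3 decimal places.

0.186

Working in km (1 km = 1000 m; β in km⁻¹ = β in m⁻¹ × 1000):
n = n₀·exp(−β·z) = 0.57 × exp(−0.447 × 2.5) = 0.57 × exp(−1.117)
  = 0.57 × 0.3271 = 0.1864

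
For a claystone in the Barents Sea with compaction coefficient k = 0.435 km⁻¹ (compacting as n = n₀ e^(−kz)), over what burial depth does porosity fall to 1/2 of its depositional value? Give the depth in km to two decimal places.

n/n₀ = 1/2 ⇒ exp(−k·z) = 1/2 ⇒ z = ln(2) / k
z = 0.6931 / 0.435 = 1.593 km

1.59 km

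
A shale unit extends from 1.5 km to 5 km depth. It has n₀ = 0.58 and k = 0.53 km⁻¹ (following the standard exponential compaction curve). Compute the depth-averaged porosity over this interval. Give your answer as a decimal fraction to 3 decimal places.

0.119

⟨n⟩ = (1/(z₂−z₁)) ∫ n₀ e^(−kz) dz = n₀·(e^(−k·z₁) − e^(−k·z₂)) / (k·(z₂−z₁))
e^(−0.53×1.5) = 0.4516; e^(−0.53×5) = 0.0707
⟨n⟩ = 0.58 × (0.4516 − 0.0707) / (0.53 × 3.5) = 0.58 × 0.2054 = 0.1191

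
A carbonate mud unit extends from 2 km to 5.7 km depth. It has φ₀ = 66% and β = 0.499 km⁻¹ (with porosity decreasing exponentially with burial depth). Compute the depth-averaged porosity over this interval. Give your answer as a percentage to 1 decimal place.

11.1%

⟨φ⟩ = (1/(d₂−d₁)) ∫ φ₀ e^(−βd) dd = φ₀·(e^(−β·d₁) − e^(−β·d₂)) / (β·(d₂−d₁))
e^(−0.499×2) = 0.3686; e^(−0.499×5.7) = 0.0582
⟨φ⟩ = 0.66 × (0.3686 − 0.0582) / (0.499 × 3.7) = 0.66 × 0.1681 = 0.1110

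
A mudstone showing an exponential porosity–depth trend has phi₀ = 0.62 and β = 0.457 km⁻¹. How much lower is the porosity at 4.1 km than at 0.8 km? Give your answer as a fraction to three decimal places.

phi(0.8) = 0.62·e^(−0.457×0.8) = 0.4301
phi(4.1) = 0.62·e^(−0.457×4.1) = 0.0952
Δphi = 0.4301 − 0.0952 = 0.3349

0.335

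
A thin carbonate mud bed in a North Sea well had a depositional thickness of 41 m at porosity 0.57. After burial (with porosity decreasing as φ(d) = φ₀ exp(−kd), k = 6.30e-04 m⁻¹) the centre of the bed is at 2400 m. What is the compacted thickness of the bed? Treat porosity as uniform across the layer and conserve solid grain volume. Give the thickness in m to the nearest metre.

20 m

Working in km (1 km = 1000 m; k in km⁻¹ = k in m⁻¹ × 1000):
Porosity at 2.4 km: φ = 0.57·exp(−0.63×2.4) = 0.1257
Solid-volume conservation: h(1−φ) = h₀(1−φ₀) ⇒ h = h₀·(1−φ₀)/(1−φ)
h = 0.041 × (1 − 0.57)/(1 − 0.1257) = 0.041 × 0.4918 = 0.0202 km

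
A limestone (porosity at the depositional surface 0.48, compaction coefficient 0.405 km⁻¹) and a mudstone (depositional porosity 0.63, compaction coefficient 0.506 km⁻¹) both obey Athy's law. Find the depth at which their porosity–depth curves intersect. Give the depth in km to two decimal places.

Set phi₀ₐ e^(−kₐZ) = phi₀ᵦ e^(−kᵦZ) ⇒ ln(phi₀ₐ/phi₀ᵦ) = (kₐ − kᵦ)·Z
Z = ln(0.48/0.63) / (0.405 − 0.506) = -0.2719 / -0.101 = 2.692 km

2.69 km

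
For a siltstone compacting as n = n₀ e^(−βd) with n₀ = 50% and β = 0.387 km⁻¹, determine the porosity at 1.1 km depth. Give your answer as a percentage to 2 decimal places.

n = n₀·exp(−β·d) = 0.5 × exp(−0.387 × 1.1) = 0.5 × exp(−0.4257)
  = 0.5 × 0.6533 = 0.3267

32.67%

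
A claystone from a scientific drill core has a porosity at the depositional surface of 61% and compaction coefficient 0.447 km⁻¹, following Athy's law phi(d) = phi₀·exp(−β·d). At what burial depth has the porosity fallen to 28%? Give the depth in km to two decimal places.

Invert Athy's law: d = ln(phi₀/phi) / β
d = ln(0.61/0.28) / 0.447 = ln(2.179) / 0.447 = 0.7787 / 0.447 = 1.742 km

1.74 km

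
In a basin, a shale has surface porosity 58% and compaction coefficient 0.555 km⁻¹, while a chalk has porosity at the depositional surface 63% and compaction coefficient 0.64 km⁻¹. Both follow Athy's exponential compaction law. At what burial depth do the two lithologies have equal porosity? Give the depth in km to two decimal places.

Set phi₀ₐ e^(−βₐd) = phi₀ᵦ e^(−βᵦd) ⇒ ln(phi₀ₐ/phi₀ᵦ) = (βₐ − βᵦ)·d
d = ln(0.58/0.63) / (0.555 − 0.64) = -0.0827 / -0.085 = 0.973 km

0.97 km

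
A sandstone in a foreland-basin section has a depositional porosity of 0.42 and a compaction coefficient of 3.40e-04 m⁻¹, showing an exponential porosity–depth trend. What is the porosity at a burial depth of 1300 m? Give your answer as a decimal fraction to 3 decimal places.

Working in km (1 km = 1000 m; β in km⁻¹ = β in m⁻¹ × 1000):
n = n₀·exp(−β·d) = 0.42 × exp(−0.34 × 1.3) = 0.42 × exp(−0.442)
  = 0.42 × 0.6427 = 0.2700

0.270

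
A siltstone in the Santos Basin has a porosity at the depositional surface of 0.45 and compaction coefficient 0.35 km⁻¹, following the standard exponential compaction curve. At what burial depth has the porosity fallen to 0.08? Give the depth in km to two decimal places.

Invert Athy's law: z = ln(n₀/n) / β
z = ln(0.45/0.08) / 0.35 = ln(5.625) / 0.35 = 1.7272 / 0.35 = 4.935 km

4.93 km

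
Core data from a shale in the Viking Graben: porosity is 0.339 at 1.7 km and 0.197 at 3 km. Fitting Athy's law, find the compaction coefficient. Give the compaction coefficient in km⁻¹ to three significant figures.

0.418 km⁻¹

Athy: φ(z) = φ₀ e^(−βz) ⇒ φ₁/φ₂ = e^{β(z₂−z₁)} ⇒ β = ln(φ₁/φ₂)/(z₂−z₁)
β = ln(0.339/0.197) / (3 − 1.7) = ln(1.721) / 1.3 = 0.5428 / 1.3 = 0.4175 km⁻¹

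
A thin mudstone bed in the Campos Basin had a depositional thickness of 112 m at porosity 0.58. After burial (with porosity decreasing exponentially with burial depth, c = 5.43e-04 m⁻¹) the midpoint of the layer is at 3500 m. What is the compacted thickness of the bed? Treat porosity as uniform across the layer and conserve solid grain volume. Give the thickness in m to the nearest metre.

Working in km (1 km = 1000 m; c in km⁻¹ = c in m⁻¹ × 1000):
Porosity at 3.5 km: φ = 0.58·exp(−0.543×3.5) = 0.0867
Solid-volume conservation: h(1−φ) = h₀(1−φ₀) ⇒ h = h₀·(1−φ₀)/(1−φ)
h = 0.112 × (1 − 0.58)/(1 − 0.0867) = 0.112 × 0.4599 = 0.0515 km

52 m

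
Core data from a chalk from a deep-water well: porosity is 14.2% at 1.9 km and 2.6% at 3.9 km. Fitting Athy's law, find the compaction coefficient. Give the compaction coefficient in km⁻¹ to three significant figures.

0.849 km⁻¹

Athy: n(z) = n₀ e^(−kz) ⇒ n₁/n₂ = e^{k(z₂−z₁)} ⇒ k = ln(n₁/n₂)/(z₂−z₁)
k = ln(0.142/0.026) / (3.9 − 1.9) = ln(5.462) / 2 = 1.6977 / 2 = 0.8489 km⁻¹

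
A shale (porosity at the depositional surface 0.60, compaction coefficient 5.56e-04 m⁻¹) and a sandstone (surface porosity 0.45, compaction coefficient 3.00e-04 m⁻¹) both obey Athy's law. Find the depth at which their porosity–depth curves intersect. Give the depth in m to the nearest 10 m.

Working in km (1 km = 1000 m; k in km⁻¹ = k in m⁻¹ × 1000):
Set φ₀ₐ e^(−kₐZ) = φ₀ᵦ e^(−kᵦZ) ⇒ ln(φ₀ₐ/φ₀ᵦ) = (kₐ − kᵦ)·Z
Z = ln(0.6/0.45) / (0.556 − 0.3) = 0.2877 / 0.256 = 1.124 km

1120 m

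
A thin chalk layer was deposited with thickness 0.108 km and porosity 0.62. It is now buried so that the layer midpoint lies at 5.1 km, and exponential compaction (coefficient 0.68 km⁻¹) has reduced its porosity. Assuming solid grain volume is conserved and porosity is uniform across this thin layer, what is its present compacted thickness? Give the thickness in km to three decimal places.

0.042 km

Porosity at 5.1 km: n = 0.62·exp(−0.68×5.1) = 0.0193
Solid-volume conservation: h(1−n) = h₀(1−n₀) ⇒ h = h₀·(1−n₀)/(1−n)
h = 0.108 × (1 − 0.62)/(1 − 0.0193) = 0.108 × 0.3875 = 0.0418 km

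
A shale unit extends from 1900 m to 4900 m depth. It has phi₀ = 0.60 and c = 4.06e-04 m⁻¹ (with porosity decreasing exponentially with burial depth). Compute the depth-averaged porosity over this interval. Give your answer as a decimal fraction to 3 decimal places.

Working in km (1 km = 1000 m; c in km⁻¹ = c in m⁻¹ × 1000):
⟨phi⟩ = (1/(d₂−d₁)) ∫ phi₀ e^(−cd) dd = phi₀·(e^(−c·d₁) − e^(−c·d₂)) / (c·(d₂−d₁))
e^(−0.406×1.9) = 0.4624; e^(−0.406×4.9) = 0.1368
⟨phi⟩ = 0.6 × (0.4624 − 0.1368) / (0.406 × 3) = 0.6 × 0.2673 = 0.1604

0.160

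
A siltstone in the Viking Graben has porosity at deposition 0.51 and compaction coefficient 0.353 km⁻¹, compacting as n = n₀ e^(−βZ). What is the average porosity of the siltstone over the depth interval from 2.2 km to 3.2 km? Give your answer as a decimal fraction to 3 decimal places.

0.198

⟨n⟩ = (1/(Z₂−Z₁)) ∫ n₀ e^(−βZ) dZ = n₀·(e^(−β·Z₁) − e^(−β·Z₂)) / (β·(Z₂−Z₁))
e^(−0.353×2.2) = 0.4600; e^(−0.353×3.2) = 0.3232
⟨n⟩ = 0.51 × (0.4600 − 0.3232) / (0.353 × 1) = 0.51 × 0.3875 = 0.1976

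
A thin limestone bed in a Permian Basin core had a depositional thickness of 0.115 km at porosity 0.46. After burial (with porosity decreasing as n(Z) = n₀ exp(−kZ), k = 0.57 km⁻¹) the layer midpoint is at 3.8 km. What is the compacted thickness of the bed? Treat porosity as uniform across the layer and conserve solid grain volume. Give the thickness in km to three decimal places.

0.066 km

Porosity at 3.8 km: n = 0.46·exp(−0.57×3.8) = 0.0527
Solid-volume conservation: h(1−n) = h₀(1−n₀) ⇒ h = h₀·(1−n₀)/(1−n)
h = 0.115 × (1 − 0.46)/(1 − 0.0527) = 0.115 × 0.5701 = 0.0656 km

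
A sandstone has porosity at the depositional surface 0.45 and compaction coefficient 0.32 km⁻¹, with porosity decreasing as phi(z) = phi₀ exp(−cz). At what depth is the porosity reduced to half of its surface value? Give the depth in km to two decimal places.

2.17 km

phi/phi₀ = 1/2 ⇒ exp(−c·z) = 1/2 ⇒ z = ln(2) / c
z = 0.6931 / 0.32 = 2.166 km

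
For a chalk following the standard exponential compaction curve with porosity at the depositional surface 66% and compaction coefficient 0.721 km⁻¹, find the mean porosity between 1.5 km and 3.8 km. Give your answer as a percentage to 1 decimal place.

⟨φ⟩ = (1/(Z₂−Z₁)) ∫ φ₀ e^(−βZ) dZ = φ₀·(e^(−β·Z₁) − e^(−β·Z₂)) / (β·(Z₂−Z₁))
e^(−0.721×1.5) = 0.3391; e^(−0.721×3.8) = 0.0646
⟨φ⟩ = 0.66 × (0.3391 − 0.0646) / (0.721 × 2.3) = 0.66 × 0.1655 = 0.1093

10.9%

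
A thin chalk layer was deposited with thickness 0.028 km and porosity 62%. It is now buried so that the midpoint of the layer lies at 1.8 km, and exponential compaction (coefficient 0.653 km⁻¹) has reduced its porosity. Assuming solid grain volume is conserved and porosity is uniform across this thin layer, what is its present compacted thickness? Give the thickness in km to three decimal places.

0.013 km

Porosity at 1.8 km: n = 0.62·exp(−0.653×1.8) = 0.1914
Solid-volume conservation: h(1−n) = h₀(1−n₀) ⇒ h = h₀·(1−n₀)/(1−n)
h = 0.028 × (1 − 0.62)/(1 − 0.1914) = 0.028 × 0.4699 = 0.0132 km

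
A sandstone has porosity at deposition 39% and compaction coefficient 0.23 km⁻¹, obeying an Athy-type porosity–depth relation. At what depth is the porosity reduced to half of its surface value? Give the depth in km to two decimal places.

3.01 km

φ/φ₀ = 1/2 ⇒ exp(−c·d) = 1/2 ⇒ d = ln(2) / c
d = 0.6931 / 0.23 = 3.014 km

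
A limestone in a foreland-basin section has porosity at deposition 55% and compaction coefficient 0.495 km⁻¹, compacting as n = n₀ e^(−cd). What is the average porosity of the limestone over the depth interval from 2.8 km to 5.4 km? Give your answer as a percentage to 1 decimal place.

⟨n⟩ = (1/(d₂−d₁)) ∫ n₀ e^(−cd) dd = n₀·(e^(−c·d₁) − e^(−c·d₂)) / (c·(d₂−d₁))
e^(−0.495×2.8) = 0.2501; e^(−0.495×5.4) = 0.0690
⟨n⟩ = 0.55 × (0.2501 − 0.0690) / (0.495 × 2.6) = 0.55 × 0.1407 = 0.0774

7.7%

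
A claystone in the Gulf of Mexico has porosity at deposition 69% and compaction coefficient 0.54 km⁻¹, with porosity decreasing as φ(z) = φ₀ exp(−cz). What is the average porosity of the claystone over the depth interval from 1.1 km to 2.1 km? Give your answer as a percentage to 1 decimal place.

29.4%

⟨φ⟩ = (1/(z₂−z₁)) ∫ φ₀ e^(−cz) dz = φ₀·(e^(−c·z₁) − e^(−c·z₂)) / (c·(z₂−z₁))
e^(−0.54×1.1) = 0.5521; e^(−0.54×2.1) = 0.3217
⟨φ⟩ = 0.69 × (0.5521 − 0.3217) / (0.54 × 1) = 0.69 × 0.4266 = 0.2944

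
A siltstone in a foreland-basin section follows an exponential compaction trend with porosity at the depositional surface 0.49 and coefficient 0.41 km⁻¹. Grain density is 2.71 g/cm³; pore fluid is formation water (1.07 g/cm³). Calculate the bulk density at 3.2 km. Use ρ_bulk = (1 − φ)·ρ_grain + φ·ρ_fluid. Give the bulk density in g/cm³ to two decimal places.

Porosity at depth: phi = 0.49·exp(−0.41×3.2) = 0.49×0.2693 = 0.1319
Bulk density: ρ_b = (1−phi)ρ_g + phi·ρ_f = 0.8681×2.71 + 0.1319×1.07
       = 2.352 + 0.141 = 2.494 g/cm³

2.49 g/cm³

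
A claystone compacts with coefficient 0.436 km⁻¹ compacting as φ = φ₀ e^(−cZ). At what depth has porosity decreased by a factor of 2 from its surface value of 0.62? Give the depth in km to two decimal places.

φ/φ₀ = 1/2 ⇒ exp(−c·Z) = 1/2 ⇒ Z = ln(2) / c
Z = 0.6931 / 0.436 = 1.590 km

1.59 km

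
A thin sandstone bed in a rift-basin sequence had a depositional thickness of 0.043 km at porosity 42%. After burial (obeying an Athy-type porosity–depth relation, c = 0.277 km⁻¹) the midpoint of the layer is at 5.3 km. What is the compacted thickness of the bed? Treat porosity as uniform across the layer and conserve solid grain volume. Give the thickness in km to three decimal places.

0.028 km

Porosity at 5.3 km: n = 0.42·exp(−0.277×5.3) = 0.0968
Solid-volume conservation: h(1−n) = h₀(1−n₀) ⇒ h = h₀·(1−n₀)/(1−n)
h = 0.043 × (1 − 0.42)/(1 − 0.0968) = 0.043 × 0.6421 = 0.0276 km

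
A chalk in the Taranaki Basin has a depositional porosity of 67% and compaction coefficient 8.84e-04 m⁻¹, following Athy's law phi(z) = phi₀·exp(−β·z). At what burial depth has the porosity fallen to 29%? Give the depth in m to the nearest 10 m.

950 m

Working in km (1 km = 1000 m; β in km⁻¹ = β in m⁻¹ × 1000):
Invert Athy's law: z = ln(phi₀/phi) / β
z = ln(0.67/0.29) / 0.884 = ln(2.31) / 0.884 = 0.8374 / 0.884 = 0.947 km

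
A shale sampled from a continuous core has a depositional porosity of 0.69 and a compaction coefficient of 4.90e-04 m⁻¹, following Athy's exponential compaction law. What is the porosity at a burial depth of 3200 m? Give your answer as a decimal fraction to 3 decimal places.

0.144

Working in km (1 km = 1000 m; β in km⁻¹ = β in m⁻¹ × 1000):
φ = φ₀·exp(−β·Z) = 0.69 × exp(−0.49 × 3.2) = 0.69 × exp(−1.568)
  = 0.69 × 0.2085 = 0.1438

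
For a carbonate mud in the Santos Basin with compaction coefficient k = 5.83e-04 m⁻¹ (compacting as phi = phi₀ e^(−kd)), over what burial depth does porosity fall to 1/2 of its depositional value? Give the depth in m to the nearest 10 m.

Working in km (1 km = 1000 m; k in km⁻¹ = k in m⁻¹ × 1000):
phi/phi₀ = 1/2 ⇒ exp(−k·d) = 1/2 ⇒ d = ln(2) / k
d = 0.6931 / 0.583 = 1.189 km

1190 m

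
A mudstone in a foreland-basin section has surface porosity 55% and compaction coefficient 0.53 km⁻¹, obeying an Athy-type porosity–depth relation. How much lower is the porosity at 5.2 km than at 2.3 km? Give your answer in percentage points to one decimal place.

phi(2.3) = 0.55·e^(−0.53×2.3) = 0.1625
phi(5.2) = 0.55·e^(−0.53×5.2) = 0.0349
Δphi = 0.1625 − 0.0349 = 0.1276

12.8 percentage points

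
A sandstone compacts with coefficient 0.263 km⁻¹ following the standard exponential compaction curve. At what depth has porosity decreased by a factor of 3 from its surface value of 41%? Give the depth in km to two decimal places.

4.18 km

phi/phi₀ = 1/3 ⇒ exp(−k·d) = 1/3 ⇒ d = ln(3) / k
d = 1.0986 / 0.263 = 4.177 km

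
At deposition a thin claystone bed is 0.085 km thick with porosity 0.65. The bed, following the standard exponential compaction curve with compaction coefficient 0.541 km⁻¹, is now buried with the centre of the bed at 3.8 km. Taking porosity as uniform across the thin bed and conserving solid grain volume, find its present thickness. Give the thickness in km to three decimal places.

0.032 km

Porosity at 3.8 km: φ = 0.65·exp(−0.541×3.8) = 0.0832
Solid-volume conservation: h(1−φ) = h₀(1−φ₀) ⇒ h = h₀·(1−φ₀)/(1−φ)
h = 0.085 × (1 − 0.65)/(1 − 0.0832) = 0.085 × 0.3818 = 0.0324 km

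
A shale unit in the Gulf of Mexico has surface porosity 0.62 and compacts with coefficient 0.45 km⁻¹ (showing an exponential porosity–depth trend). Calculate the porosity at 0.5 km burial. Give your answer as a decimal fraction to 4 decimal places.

0.4951

φ = φ₀·exp(−c·z) = 0.62 × exp(−0.45 × 0.5) = 0.62 × exp(−0.225)
  = 0.62 × 0.7985 = 0.4951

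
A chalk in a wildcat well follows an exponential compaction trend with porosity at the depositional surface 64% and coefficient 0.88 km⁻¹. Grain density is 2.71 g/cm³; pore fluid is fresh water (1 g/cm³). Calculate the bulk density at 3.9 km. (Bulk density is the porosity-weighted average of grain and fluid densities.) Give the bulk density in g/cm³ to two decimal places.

Porosity at depth: φ = 0.64·exp(−0.88×3.9) = 0.64×0.0323 = 0.0207
Bulk density: ρ_b = (1−φ)ρ_g + φ·ρ_f = 0.9793×2.71 + 0.0207×1
       = 2.654 + 0.021 = 2.675 g/cm³

2.67 g/cm³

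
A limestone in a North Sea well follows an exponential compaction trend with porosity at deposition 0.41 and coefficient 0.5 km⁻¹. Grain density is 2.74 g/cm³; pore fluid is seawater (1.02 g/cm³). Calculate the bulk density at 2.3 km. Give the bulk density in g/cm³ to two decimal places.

Porosity at depth: phi = 0.41·exp(−0.5×2.3) = 0.41×0.3166 = 0.1298
Bulk density: ρ_b = (1−phi)ρ_g + phi·ρ_f = 0.8702×2.74 + 0.1298×1.02
       = 2.384 + 0.132 = 2.517 g/cm³

2.52 g/cm³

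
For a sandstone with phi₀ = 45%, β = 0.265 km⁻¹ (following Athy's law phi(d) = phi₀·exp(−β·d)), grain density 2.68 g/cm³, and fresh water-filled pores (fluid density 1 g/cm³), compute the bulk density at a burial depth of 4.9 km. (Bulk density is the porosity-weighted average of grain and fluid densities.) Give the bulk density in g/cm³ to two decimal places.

Porosity at depth: phi = 0.45·exp(−0.265×4.9) = 0.45×0.2729 = 0.1228
Bulk density: ρ_b = (1−phi)ρ_g + phi·ρ_f = 0.8772×2.68 + 0.1228×1
       = 2.351 + 0.123 = 2.474 g/cm³

2.47 g/cm³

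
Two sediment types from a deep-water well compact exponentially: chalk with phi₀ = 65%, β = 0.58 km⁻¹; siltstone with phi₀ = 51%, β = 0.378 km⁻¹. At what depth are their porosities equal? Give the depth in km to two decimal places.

1.20 km

Set phi₀ₐ e^(−βₐz) = phi₀ᵦ e^(−βᵦz) ⇒ ln(phi₀ₐ/phi₀ᵦ) = (βₐ − βᵦ)·z
z = ln(0.65/0.51) / (0.58 − 0.378) = 0.2426 / 0.202 = 1.201 km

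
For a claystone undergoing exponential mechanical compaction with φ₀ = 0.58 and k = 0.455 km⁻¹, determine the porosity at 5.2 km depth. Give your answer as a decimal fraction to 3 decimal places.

0.054

φ = φ₀·exp(−k·z) = 0.58 × exp(−0.455 × 5.2) = 0.58 × exp(−2.366)
  = 0.58 × 0.0939 = 0.0544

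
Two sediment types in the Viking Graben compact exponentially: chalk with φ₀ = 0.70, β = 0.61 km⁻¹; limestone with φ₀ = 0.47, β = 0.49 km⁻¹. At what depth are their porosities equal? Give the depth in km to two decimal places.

Set φ₀ₐ e^(−βₐz) = φ₀ᵦ e^(−βᵦz) ⇒ ln(φ₀ₐ/φ₀ᵦ) = (βₐ − βᵦ)·z
z = ln(0.7/0.47) / (0.61 − 0.49) = 0.3983 / 0.12 = 3.320 km

3.32 km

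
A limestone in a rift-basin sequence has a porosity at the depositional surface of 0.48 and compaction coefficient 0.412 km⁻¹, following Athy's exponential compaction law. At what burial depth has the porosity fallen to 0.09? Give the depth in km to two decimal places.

Invert Athy's law: z = ln(φ₀/φ) / k
z = ln(0.48/0.09) / 0.412 = ln(5.333) / 0.412 = 1.6740 / 0.412 = 4.063 km

4.06 km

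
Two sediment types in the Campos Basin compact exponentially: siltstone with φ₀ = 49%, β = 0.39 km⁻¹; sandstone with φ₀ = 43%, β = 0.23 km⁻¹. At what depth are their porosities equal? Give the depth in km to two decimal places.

0.82 km

Set φ₀ₐ e^(−βₐZ) = φ₀ᵦ e^(−βᵦZ) ⇒ ln(φ₀ₐ/φ₀ᵦ) = (βₐ − βᵦ)·Z
Z = ln(0.49/0.43) / (0.39 − 0.23) = 0.1306 / 0.16 = 0.816 km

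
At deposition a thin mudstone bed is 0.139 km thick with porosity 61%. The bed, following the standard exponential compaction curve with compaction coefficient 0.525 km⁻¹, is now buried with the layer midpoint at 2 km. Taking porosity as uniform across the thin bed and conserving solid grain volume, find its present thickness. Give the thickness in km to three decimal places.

Porosity at 2 km: n = 0.61·exp(−0.525×2) = 0.2135
Solid-volume conservation: h(1−n) = h₀(1−n₀) ⇒ h = h₀·(1−n₀)/(1−n)
h = 0.139 × (1 − 0.61)/(1 − 0.2135) = 0.139 × 0.4958 = 0.0689 km

0.069 km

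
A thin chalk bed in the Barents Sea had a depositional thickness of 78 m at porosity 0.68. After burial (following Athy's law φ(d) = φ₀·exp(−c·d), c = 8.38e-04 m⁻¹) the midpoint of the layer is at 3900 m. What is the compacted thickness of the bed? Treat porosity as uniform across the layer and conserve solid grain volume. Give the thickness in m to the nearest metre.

26 m

Working in km (1 km = 1000 m; c in km⁻¹ = c in m⁻¹ × 1000):
Porosity at 3.9 km: φ = 0.68·exp(−0.838×3.9) = 0.0259
Solid-volume conservation: h(1−φ) = h₀(1−φ₀) ⇒ h = h₀·(1−φ₀)/(1−φ)
h = 0.078 × (1 − 0.68)/(1 − 0.0259) = 0.078 × 0.3285 = 0.0256 km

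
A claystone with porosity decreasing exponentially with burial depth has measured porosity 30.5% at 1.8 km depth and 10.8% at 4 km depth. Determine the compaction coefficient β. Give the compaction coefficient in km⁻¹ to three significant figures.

Athy: φ(Z) = φ₀ e^(−βZ) ⇒ φ₁/φ₂ = e^{β(Z₂−Z₁)} ⇒ β = ln(φ₁/φ₂)/(Z₂−Z₁)
β = ln(0.305/0.108) / (4 − 1.8) = ln(2.824) / 2.2 = 1.0382 / 2.2 = 0.4719 km⁻¹

0.472 km⁻¹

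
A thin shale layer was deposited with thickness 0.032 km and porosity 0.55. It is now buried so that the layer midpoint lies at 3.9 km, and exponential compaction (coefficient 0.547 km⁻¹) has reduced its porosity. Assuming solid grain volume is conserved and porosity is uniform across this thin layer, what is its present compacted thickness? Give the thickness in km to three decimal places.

Porosity at 3.9 km: φ = 0.55·exp(−0.547×3.9) = 0.0651
Solid-volume conservation: h(1−φ) = h₀(1−φ₀) ⇒ h = h₀·(1−φ₀)/(1−φ)
h = 0.032 × (1 − 0.55)/(1 − 0.0651) = 0.032 × 0.4814 = 0.0154 km

0.015 km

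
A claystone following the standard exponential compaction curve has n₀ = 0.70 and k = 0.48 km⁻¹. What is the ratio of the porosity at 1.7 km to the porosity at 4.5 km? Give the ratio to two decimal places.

3.83

n(z₁)/n(z₂) = e^(−k·z₁)/e^(−k·z₂) = e^{k(z₂−z₁)}
= exp(0.48 × 2.8) = exp(1.344) = 3.8344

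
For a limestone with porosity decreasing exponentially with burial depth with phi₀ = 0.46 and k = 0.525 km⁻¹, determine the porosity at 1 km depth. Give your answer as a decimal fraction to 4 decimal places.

0.2721

phi = phi₀·exp(−k·z) = 0.46 × exp(−0.525 × 1) = 0.46 × exp(−0.525)
  = 0.46 × 0.5916 = 0.2721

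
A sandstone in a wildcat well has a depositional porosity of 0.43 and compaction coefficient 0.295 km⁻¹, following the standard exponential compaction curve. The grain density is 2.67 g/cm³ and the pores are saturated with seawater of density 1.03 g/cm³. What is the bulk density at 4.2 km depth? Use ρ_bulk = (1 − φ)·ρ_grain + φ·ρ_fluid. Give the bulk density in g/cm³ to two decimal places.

Porosity at depth: phi = 0.43·exp(−0.295×4.2) = 0.43×0.2897 = 0.1246
Bulk density: ρ_b = (1−phi)ρ_g + phi·ρ_f = 0.8754×2.67 + 0.1246×1.03
       = 2.337 + 0.128 = 2.466 g/cm³

2.47 g/cm³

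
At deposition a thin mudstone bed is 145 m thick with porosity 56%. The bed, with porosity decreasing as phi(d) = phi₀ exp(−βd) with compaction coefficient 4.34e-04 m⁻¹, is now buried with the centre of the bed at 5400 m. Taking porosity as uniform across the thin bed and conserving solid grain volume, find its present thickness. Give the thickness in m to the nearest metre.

Working in km (1 km = 1000 m; β in km⁻¹ = β in m⁻¹ × 1000):
Porosity at 5.4 km: phi = 0.56·exp(−0.434×5.4) = 0.0537
Solid-volume conservation: h(1−phi) = h₀(1−phi₀) ⇒ h = h₀·(1−phi₀)/(1−phi)
h = 0.145 × (1 − 0.56)/(1 − 0.0537) = 0.145 × 0.4650 = 0.0674 km

67 m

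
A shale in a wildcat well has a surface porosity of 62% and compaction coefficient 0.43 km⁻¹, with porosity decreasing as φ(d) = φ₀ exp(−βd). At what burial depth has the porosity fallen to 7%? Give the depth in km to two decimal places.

Invert Athy's law: d = ln(φ₀/φ) / β
d = ln(0.62/0.07) / 0.43 = ln(8.857) / 0.43 = 2.1812 / 0.43 = 5.073 km

5.07 km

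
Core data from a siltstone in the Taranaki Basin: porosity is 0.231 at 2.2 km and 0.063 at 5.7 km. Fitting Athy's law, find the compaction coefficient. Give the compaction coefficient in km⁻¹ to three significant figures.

Athy: n(Z) = n₀ e^(−cZ) ⇒ n₁/n₂ = e^{c(Z₂−Z₁)} ⇒ c = ln(n₁/n₂)/(Z₂−Z₁)
c = ln(0.231/0.063) / (5.7 − 2.2) = ln(3.667) / 3.5 = 1.2993 / 3.5 = 0.3712 km⁻¹

0.371 km⁻¹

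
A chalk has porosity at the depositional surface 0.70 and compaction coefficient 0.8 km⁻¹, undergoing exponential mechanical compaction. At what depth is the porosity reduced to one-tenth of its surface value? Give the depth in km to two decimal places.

φ/φ₀ = 1/10 ⇒ exp(−k·Z) = 1/10 ⇒ Z = ln(10) / k
Z = 2.3026 / 0.8 = 2.878 km

2.88 km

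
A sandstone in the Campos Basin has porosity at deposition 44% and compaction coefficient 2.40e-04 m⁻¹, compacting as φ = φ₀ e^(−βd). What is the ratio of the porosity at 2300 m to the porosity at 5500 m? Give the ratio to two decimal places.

2.16

Working in km (1 km = 1000 m; β in km⁻¹ = β in m⁻¹ × 1000):
φ(d₁)/φ(d₂) = e^(−β·d₁)/e^(−β·d₂) = e^{β(d₂−d₁)}
= exp(0.24 × 3.2) = exp(0.768) = 2.1555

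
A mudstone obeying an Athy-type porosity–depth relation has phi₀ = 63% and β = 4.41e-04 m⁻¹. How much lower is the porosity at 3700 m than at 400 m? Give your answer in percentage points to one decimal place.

Working in km (1 km = 1000 m; β in km⁻¹ = β in m⁻¹ × 1000):
phi(0.4) = 0.63·e^(−0.441×0.4) = 0.5281
phi(3.7) = 0.63·e^(−0.441×3.7) = 0.1232
Δphi = 0.5281 − 0.1232 = 0.4049

40.5 percentage points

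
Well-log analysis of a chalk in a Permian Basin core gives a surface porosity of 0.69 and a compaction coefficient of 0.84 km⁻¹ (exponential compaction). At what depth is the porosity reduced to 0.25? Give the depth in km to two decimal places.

Invert Athy's law: z = ln(φ₀/φ) / β
z = ln(0.69/0.25) / 0.84 = ln(2.76) / 0.84 = 1.0152 / 0.84 = 1.209 km

1.21 km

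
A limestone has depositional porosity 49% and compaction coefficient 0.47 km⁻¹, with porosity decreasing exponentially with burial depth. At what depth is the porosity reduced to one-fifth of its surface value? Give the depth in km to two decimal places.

phi/phi₀ = 1/5 ⇒ exp(−k·d) = 1/5 ⇒ d = ln(5) / k
d = 1.6094 / 0.47 = 3.424 km

3.42 km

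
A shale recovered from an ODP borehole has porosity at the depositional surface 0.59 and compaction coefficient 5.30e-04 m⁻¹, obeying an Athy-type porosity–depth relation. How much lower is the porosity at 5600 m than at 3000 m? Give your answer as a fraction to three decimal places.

0.090

Working in km (1 km = 1000 m; k in km⁻¹ = k in m⁻¹ × 1000):
φ(3) = 0.59·e^(−0.53×3) = 0.1203
φ(5.6) = 0.59·e^(−0.53×5.6) = 0.0303
Δφ = 0.1203 − 0.0303 = 0.0900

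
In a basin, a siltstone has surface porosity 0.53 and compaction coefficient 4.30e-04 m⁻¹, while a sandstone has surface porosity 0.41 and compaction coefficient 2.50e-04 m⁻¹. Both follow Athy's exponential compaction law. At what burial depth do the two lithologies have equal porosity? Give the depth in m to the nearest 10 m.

Working in km (1 km = 1000 m; c in km⁻¹ = c in m⁻¹ × 1000):
Set φ₀ₐ e^(−cₐd) = φ₀ᵦ e^(−cᵦd) ⇒ ln(φ₀ₐ/φ₀ᵦ) = (cₐ − cᵦ)·d
d = ln(0.53/0.41) / (0.43 − 0.25) = 0.2567 / 0.18 = 1.426 km

1430 m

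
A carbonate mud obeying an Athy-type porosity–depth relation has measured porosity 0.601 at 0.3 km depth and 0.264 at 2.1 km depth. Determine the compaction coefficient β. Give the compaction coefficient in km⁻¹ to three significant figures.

Athy: n(d) = n₀ e^(−βd) ⇒ n₁/n₂ = e^{β(d₂−d₁)} ⇒ β = ln(n₁/n₂)/(d₂−d₁)
β = ln(0.601/0.264) / (2.1 − 0.3) = ln(2.277) / 1.8 = 0.8226 / 1.8 = 0.457 km⁻¹

0.457 km⁻¹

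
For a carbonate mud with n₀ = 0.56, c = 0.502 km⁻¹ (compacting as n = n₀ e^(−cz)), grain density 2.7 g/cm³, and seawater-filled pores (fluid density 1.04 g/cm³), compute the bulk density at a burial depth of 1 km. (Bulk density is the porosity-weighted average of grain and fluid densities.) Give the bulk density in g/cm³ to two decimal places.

2.14 g/cm³

Porosity at depth: n = 0.56·exp(−0.502×1) = 0.56×0.6053 = 0.3390
Bulk density: ρ_b = (1−n)ρ_g + n·ρ_f = 0.6610×2.7 + 0.3390×1.04
       = 1.785 + 0.353 = 2.137 g/cm³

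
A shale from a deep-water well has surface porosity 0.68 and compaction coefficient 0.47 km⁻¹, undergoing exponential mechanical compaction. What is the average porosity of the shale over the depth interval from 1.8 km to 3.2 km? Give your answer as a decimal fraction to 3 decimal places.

0.214

⟨n⟩ = (1/(d₂−d₁)) ∫ n₀ e^(−βd) dd = n₀·(e^(−β·d₁) − e^(−β·d₂)) / (β·(d₂−d₁))
e^(−0.47×1.8) = 0.4291; e^(−0.47×3.2) = 0.2222
⟨n⟩ = 0.68 × (0.4291 − 0.2222) / (0.47 × 1.4) = 0.68 × 0.3144 = 0.2138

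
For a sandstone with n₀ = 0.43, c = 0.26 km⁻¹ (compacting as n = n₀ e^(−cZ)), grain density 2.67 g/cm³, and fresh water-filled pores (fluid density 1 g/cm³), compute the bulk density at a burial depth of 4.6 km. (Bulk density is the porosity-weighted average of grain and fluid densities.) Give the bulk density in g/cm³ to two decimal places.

Porosity at depth: n = 0.43·exp(−0.26×4.6) = 0.43×0.3024 = 0.1300
Bulk density: ρ_b = (1−n)ρ_g + n·ρ_f = 0.8700×2.67 + 0.1300×1
       = 2.323 + 0.130 = 2.453 g/cm³

2.45 g/cm³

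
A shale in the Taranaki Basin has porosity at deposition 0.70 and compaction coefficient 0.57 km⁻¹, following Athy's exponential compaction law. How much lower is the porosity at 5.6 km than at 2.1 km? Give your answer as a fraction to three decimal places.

phi(2.1) = 0.7·e^(−0.57×2.1) = 0.2115
phi(5.6) = 0.7·e^(−0.57×5.6) = 0.0288
Δphi = 0.2115 − 0.0288 = 0.1827

0.183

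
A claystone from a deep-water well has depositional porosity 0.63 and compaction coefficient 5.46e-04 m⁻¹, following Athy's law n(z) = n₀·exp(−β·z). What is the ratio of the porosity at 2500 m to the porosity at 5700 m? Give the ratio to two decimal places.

Working in km (1 km = 1000 m; β in km⁻¹ = β in m⁻¹ × 1000):
n(z₁)/n(z₂) = e^(−β·z₁)/e^(−β·z₂) = e^{β(z₂−z₁)}
= exp(0.546 × 3.2) = exp(1.747) = 5.7385

5.74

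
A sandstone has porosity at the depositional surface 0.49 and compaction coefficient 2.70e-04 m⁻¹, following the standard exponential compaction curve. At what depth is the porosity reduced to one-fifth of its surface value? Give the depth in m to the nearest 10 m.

5960 m

Working in km (1 km = 1000 m; c in km⁻¹ = c in m⁻¹ × 1000):
φ/φ₀ = 1/5 ⇒ exp(−c·d) = 1/5 ⇒ d = ln(5) / c
d = 1.6094 / 0.27 = 5.961 km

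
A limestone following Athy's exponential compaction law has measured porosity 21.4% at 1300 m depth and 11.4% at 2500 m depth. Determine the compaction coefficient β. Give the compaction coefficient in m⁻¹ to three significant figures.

0.000525 m⁻¹

Working in km (1 km = 1000 m; β in km⁻¹ = β in m⁻¹ × 1000):
Athy: phi(d) = phi₀ e^(−βd) ⇒ phi₁/phi₂ = e^{β(d₂−d₁)} ⇒ β = ln(phi₁/phi₂)/(d₂−d₁)
β = ln(0.214/0.114) / (2.5 − 1.3) = ln(1.877) / 1.2 = 0.6298 / 1.2 = 0.5248 km⁻¹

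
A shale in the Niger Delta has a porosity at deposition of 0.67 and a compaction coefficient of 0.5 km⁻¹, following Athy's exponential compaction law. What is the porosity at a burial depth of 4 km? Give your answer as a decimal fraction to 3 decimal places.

phi = phi₀·exp(−β·z) = 0.67 × exp(−0.5 × 4) = 0.67 × exp(−2)
  = 0.67 × 0.1353 = 0.0907

0.091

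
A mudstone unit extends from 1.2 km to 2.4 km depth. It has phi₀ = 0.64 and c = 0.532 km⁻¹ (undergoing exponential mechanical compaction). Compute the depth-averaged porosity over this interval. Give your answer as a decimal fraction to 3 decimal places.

⟨phi⟩ = (1/(z₂−z₁)) ∫ phi₀ e^(−cz) dz = phi₀·(e^(−c·z₁) − e^(−c·z₂)) / (c·(z₂−z₁))
e^(−0.532×1.2) = 0.5281; e^(−0.532×2.4) = 0.2789
⟨phi⟩ = 0.64 × (0.5281 − 0.2789) / (0.532 × 1.2) = 0.64 × 0.3904 = 0.2498

0.250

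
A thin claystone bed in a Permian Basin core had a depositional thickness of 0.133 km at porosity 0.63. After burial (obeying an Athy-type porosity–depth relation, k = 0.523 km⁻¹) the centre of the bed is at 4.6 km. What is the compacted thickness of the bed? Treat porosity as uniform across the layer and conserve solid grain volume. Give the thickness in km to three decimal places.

0.052 km

Porosity at 4.6 km: phi = 0.63·exp(−0.523×4.6) = 0.0568
Solid-volume conservation: h(1−phi) = h₀(1−phi₀) ⇒ h = h₀·(1−phi₀)/(1−phi)
h = 0.133 × (1 − 0.63)/(1 − 0.0568) = 0.133 × 0.3923 = 0.0522 km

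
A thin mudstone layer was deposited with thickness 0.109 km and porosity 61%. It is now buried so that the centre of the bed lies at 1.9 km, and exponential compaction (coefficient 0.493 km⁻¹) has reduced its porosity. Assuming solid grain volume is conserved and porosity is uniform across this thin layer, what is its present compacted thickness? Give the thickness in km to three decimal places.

0.056 km

Porosity at 1.9 km: φ = 0.61·exp(−0.493×1.9) = 0.2391
Solid-volume conservation: h(1−φ) = h₀(1−φ₀) ⇒ h = h₀·(1−φ₀)/(1−φ)
h = 0.109 × (1 − 0.61)/(1 − 0.2391) = 0.109 × 0.5125 = 0.0559 km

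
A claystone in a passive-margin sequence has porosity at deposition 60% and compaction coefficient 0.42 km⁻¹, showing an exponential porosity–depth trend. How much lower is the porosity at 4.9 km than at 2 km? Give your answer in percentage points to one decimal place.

18.2 percentage points

phi(2) = 0.6·e^(−0.42×2) = 0.2590
phi(4.9) = 0.6·e^(−0.42×4.9) = 0.0766
Δphi = 0.2590 − 0.0766 = 0.1824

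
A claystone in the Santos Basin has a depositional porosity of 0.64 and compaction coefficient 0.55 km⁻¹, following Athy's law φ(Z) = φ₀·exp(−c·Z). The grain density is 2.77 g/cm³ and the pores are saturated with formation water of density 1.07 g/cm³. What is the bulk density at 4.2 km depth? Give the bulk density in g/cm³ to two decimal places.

Porosity at depth: φ = 0.64·exp(−0.55×4.2) = 0.64×0.0993 = 0.0635
Bulk density: ρ_b = (1−φ)ρ_g + φ·ρ_f = 0.9365×2.77 + 0.0635×1.07
       = 2.594 + 0.068 = 2.662 g/cm³

2.66 g/cm³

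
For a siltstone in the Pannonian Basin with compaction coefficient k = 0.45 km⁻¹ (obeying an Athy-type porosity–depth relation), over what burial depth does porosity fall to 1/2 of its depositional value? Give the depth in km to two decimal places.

n/n₀ = 1/2 ⇒ exp(−k·d) = 1/2 ⇒ d = ln(2) / k
d = 0.6931 / 0.45 = 1.540 km

1.54 km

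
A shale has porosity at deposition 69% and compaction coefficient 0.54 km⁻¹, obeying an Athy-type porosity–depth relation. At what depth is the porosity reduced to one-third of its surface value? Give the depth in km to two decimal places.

2.03 km

φ/φ₀ = 1/3 ⇒ exp(−β·d) = 1/3 ⇒ d = ln(3) / β
d = 1.0986 / 0.54 = 2.034 km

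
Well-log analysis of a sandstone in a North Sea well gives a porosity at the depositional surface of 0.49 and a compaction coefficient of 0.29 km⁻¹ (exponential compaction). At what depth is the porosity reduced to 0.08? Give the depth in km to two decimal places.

6.25 km

Invert Athy's law: z = ln(phi₀/phi) / k
z = ln(0.49/0.08) / 0.29 = ln(6.125) / 0.29 = 1.8124 / 0.29 = 6.250 km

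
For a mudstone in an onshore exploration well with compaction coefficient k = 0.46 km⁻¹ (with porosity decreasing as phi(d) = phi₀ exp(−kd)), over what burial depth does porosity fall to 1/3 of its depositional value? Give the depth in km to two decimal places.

2.39 km

phi/phi₀ = 1/3 ⇒ exp(−k·d) = 1/3 ⇒ d = ln(3) / k
d = 1.0986 / 0.46 = 2.388 km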